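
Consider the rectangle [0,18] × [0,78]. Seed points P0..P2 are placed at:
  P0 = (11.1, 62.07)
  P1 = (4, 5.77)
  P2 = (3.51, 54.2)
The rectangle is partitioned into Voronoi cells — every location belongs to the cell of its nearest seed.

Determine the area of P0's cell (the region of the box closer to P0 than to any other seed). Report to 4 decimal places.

1. box [0,18]×[0,78]: [(0, 0) (18, 0) (18, 78) (0, 78)]
2. ⊥bis P0·P1 via (7.55,33.92): [(0, 34.8721) (18, 32.6021) (18, 78) (0, 78)]  |A|=796.7315
3. ⊥bis P0·P2 via (7.305,58.135): [(0, 65.1801) (18, 47.8205) (18, 78) (0, 78)]  |A|=386.9945
4. canonical 4-gon: [(0, 65.1801) (18, 47.8205) (18, 78) (0, 78)]
5. shoelace: 386.9945

Area of P0's cell: 386.9945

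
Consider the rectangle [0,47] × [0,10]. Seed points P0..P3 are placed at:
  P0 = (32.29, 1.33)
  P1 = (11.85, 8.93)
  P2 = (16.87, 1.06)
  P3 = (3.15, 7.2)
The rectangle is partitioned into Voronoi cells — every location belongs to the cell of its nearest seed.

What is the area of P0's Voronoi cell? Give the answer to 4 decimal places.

Area of P0's cell: 224.8662

1. box [0,47]×[0,10]: [(0, 0) (47, 0) (47, 10) (0, 10)]
2. ⊥bis P0·P1 via (22.07,5.13): [(20.1626, 0) (47, 0) (47, 10) (23.8808, 10)]  |A|=249.7834
3. ⊥bis P0·P2 via (24.58,1.195): [(24.6009, 0) (47, 0) (47, 10) (24.4258, 10)]  |A|=224.8662
4. ⊥bis P0·P3 via (17.72,4.265): [(24.6009, 0) (47, 0) (47, 10) (24.4258, 10)]  |A|=224.8662
5. canonical 4-gon: [(24.6009, 0) (47, 0) (47, 10) (24.4258, 10)]
6. shoelace: 224.8662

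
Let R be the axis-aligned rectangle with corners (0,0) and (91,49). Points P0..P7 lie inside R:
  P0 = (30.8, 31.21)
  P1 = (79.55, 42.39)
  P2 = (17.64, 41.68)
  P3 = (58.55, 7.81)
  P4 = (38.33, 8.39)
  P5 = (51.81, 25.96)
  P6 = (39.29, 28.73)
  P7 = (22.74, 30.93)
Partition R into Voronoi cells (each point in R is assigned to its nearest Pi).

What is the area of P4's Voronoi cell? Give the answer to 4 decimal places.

Area of P4's cell: 599.9586

1. box [0,91]×[0,49]: [(0, 0) (91, 0) (91, 49) (0, 49)]
2. ⊥bis P4·P0 via (34.565,19.8): [(0, 8.3945) (0, 0) (91, 0) (91, 38.4221)]  |A|=2130.1519
3. ⊥bis P4·P1 via (58.94,25.39): [(57.3495, 27.3183) (0, 8.3945) (0, 0) (79.8827, 0)]  |A|=1331.8384
4. ⊥bis P4·P2 via (27.985,25.035): [(57.3495, 27.3183) (2.5807, 9.246) (0, 7.6421) (0, 0) (79.8827, 0)]  |A|=1330.8676
5. ⊥bis P4·P3 via (48.44,8.1): [(48.9114, 24.5339) (2.5807, 9.246) (0, 7.6421) (0, 0) (48.2077, 0)]  |A|=795.6833
6. ⊥bis P4·P5 via (45.07,17.175): [(48.6221, 14.4497) (39.5182, 21.4344) (2.5807, 9.246) (0, 7.6421) (0, 0) (48.2077, 0)]  |A|=748.7702
7. ⊥bis P4·P6 via (38.81,18.56): [(48.6221, 14.4497) (43.5568, 18.336) (31.8086, 18.8905) (2.5807, 9.246) (0, 7.6421) (0, 0) (48.2077, 0)]  |A|=731.6891
8. ⊥bis P4·P7 via (30.535,19.66): [(48.6221, 14.4497) (43.5568, 18.336) (31.8086, 18.8905) (27.2454, 17.3847) (2.1106, 0) (48.2077, 0)]  |A|=599.9586
9. canonical 6-gon: [(48.6221, 14.4497) (43.5568, 18.336) (31.8086, 18.8905) (27.2454, 17.3847) (2.1106, 0) (48.2077, 0)]
10. shoelace: 599.9586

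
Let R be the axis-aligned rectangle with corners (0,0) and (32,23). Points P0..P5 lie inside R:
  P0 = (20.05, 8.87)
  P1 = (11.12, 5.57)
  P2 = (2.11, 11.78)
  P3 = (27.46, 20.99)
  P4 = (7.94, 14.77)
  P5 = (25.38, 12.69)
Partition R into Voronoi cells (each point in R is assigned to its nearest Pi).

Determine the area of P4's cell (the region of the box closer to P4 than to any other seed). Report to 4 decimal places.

1. box [0,32]×[0,23]: [(0, 0) (32, 0) (32, 23) (0, 23)]
2. ⊥bis P4·P0 via (13.995,11.82): [(0, 0) (8.2363, 0) (19.4419, 23) (0, 23)]  |A|=318.2992
3. ⊥bis P4·P1 via (9.53,10.17): [(0, 6.8759) (13.9325, 11.6917) (19.4419, 23) (0, 23)]  |A|=222.2514
4. ⊥bis P4·P2 via (5.025,13.275): [(7.056, 9.3149) (13.9325, 11.6917) (19.4419, 23) (0.0374, 23)]  |A|=165.1097
5. ⊥bis P4·P3 via (17.7,17.88): [(7.056, 9.3149) (13.9325, 11.6917) (17.4024, 18.8139) (16.0685, 23) (0.0374, 23)]  |A|=158.0491
6. ⊥bis P4·P5 via (16.66,13.73): [(7.056, 9.3149) (13.9325, 11.6917) (17.2222, 18.444) (17.3034, 19.1246) (16.0685, 23) (0.0374, 23)]  |A|=158.0027
7. canonical 6-gon: [(7.056, 9.3149) (13.9325, 11.6917) (17.2222, 18.444) (17.3034, 19.1246) (16.0685, 23) (0.0374, 23)]
8. shoelace: 158.0027

Area of P4's cell: 158.0027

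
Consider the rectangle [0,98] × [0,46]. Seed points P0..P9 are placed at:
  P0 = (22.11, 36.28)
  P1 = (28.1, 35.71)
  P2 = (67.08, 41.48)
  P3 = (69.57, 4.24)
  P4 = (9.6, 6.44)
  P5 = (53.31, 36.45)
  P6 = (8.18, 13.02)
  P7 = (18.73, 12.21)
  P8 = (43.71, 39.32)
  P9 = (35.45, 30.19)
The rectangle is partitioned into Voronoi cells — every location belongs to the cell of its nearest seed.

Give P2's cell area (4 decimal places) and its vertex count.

Area of P2's cell: 807.1991 (4 vertices)

1. box [0,98]×[0,46]: [(0, 0) (98, 0) (98, 46) (0, 46)]
2. ⊥bis P2·P0 via (44.595,38.88): [(49.0908, 0) (98, 0) (98, 46) (43.7717, 46)]  |A|=2372.1627
3. ⊥bis P2·P1 via (47.59,38.595): [(53.303, 0) (98, 0) (98, 46) (46.4939, 46)]  |A|=2212.6716
4. ⊥bis P2·P3 via (68.325,22.86): [(50.0996, 21.6414) (98, 24.8442) (98, 46) (46.4939, 46)]  |A|=1133.9957
5. ⊥bis P2·P4 via (38.34,23.96): [(50.0996, 21.6414) (98, 24.8442) (98, 46) (46.4939, 46)]  |A|=1133.9957
6. ⊥bis P2·P5 via (60.195,38.965): [(66.1315, 22.7133) (98, 24.8442) (98, 46) (57.6252, 46)]  |A|=807.1991
7. ⊥bis P2·P6 via (37.63,27.25): [(66.1315, 22.7133) (98, 24.8442) (98, 46) (57.6252, 46)]  |A|=807.1991
8. ⊥bis P2·P7 via (42.905,26.845): [(66.1315, 22.7133) (98, 24.8442) (98, 46) (57.6252, 46)]  |A|=807.1991
9. ⊥bis P2·P8 via (55.395,40.4): [(66.1315, 22.7133) (98, 24.8442) (98, 46) (57.6252, 46)]  |A|=807.1991
10. ⊥bis P2·P9 via (51.265,35.835): [(66.1315, 22.7133) (98, 24.8442) (98, 46) (57.6252, 46)]  |A|=807.1991
11. canonical 4-gon: [(66.1315, 22.7133) (98, 24.8442) (98, 46) (57.6252, 46)]
12. shoelace: 807.1991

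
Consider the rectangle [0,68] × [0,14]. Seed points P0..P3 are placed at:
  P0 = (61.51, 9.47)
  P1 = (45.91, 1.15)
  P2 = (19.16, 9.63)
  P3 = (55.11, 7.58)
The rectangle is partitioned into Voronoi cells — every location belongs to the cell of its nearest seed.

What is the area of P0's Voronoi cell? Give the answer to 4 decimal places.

Area of P0's cell: 129.3551

1. box [0,68]×[0,14]: [(0, 0) (68, 0) (68, 14) (0, 14)]
2. ⊥bis P0·P1 via (53.71,5.31): [(56.542, 0) (68, 0) (68, 14) (49.0753, 14)]  |A|=212.6787
3. ⊥bis P0·P2 via (40.335,9.55): [(56.542, 0) (68, 0) (68, 14) (49.0753, 14)]  |A|=212.6787
4. ⊥bis P0·P3 via (58.31,8.525): [(60.8275, 0) (68, 0) (68, 14) (56.6932, 14)]  |A|=129.3551
5. canonical 4-gon: [(60.8275, 0) (68, 0) (68, 14) (56.6932, 14)]
6. shoelace: 129.3551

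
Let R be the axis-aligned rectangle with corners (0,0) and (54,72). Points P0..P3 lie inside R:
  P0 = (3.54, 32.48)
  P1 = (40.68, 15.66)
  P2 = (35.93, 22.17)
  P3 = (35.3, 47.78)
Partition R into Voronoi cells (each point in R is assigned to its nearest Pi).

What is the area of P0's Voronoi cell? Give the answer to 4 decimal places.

Area of P0's cell: 1061.4444

1. box [0,54]×[0,72]: [(0, 0) (54, 0) (54, 72) (0, 72)]
2. ⊥bis P0·P1 via (22.11,24.07): [(0, 0) (11.2092, 0) (43.8166, 72) (0, 72)]  |A|=1980.9267
3. ⊥bis P0·P2 via (19.735,27.325): [(0, 0) (11.0372, 0) (33.9554, 72) (0, 72)]  |A|=1619.7353
4. ⊥bis P0·P3 via (19.42,40.13): [(0, 0) (11.0372, 0) (22.0639, 34.6416) (4.067, 72) (0, 72)]  |A|=1061.4444
5. canonical 5-gon: [(0, 0) (11.0372, 0) (22.0639, 34.6416) (4.067, 72) (0, 72)]
6. shoelace: 1061.4444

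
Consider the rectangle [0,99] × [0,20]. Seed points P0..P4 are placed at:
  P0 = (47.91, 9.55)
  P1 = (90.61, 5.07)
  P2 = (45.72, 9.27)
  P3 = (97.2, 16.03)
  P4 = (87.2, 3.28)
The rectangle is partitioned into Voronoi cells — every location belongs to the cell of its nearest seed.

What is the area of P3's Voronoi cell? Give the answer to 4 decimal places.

1. box [0,99]×[0,20]: [(0, 0) (99, 0) (99, 20) (0, 20)]
2. ⊥bis P3·P0 via (72.555,12.79): [(74.2365, 0) (99, 0) (99, 20) (71.6071, 20)]  |A|=521.5642
3. ⊥bis P3·P1 via (93.905,10.55): [(99, 7.4865) (99, 20) (78.1885, 20)]  |A|=130.2127
4. ⊥bis P3·P2 via (71.46,12.65): [(99, 7.4865) (99, 20) (78.1885, 20)]  |A|=130.2127
5. ⊥bis P3·P4 via (92.2,9.655): [(81.7093, 17.883) (99, 7.4865) (99, 20) (79.0101, 20)]  |A|=129.343
6. canonical 4-gon: [(81.7093, 17.883) (99, 7.4865) (99, 20) (79.0101, 20)]
7. shoelace: 129.343

Area of P3's cell: 129.3430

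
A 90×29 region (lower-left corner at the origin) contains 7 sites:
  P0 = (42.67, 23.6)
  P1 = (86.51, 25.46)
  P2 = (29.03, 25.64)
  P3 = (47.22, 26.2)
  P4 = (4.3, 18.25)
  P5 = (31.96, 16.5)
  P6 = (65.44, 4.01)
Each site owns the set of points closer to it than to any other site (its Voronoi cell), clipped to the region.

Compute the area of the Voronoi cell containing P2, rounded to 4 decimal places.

1. box [0,90]×[0,29]: [(0, 0) (90, 0) (90, 29) (0, 29)]
2. ⊥bis P2·P0 via (35.85,24.62): [(0, 0) (32.1678, 0) (36.5051, 29) (0, 29)]  |A|=995.7571
3. ⊥bis P2·P1 via (57.77,25.55): [(0, 0) (32.1678, 0) (36.5051, 29) (0, 29)]  |A|=995.7571
4. ⊥bis P2·P3 via (38.125,25.92): [(0, 0) (32.1678, 0) (36.5051, 29) (0, 29)]  |A|=995.7571
5. ⊥bis P2·P4 via (16.665,21.945): [(23.2228, 0) (32.1678, 0) (36.5051, 29) (14.5568, 29)]  |A|=447.9538
6. ⊥bis P2·P5 via (30.495,21.07): [(18.1126, 17.1006) (35.562, 22.6943) (36.5051, 29) (14.5568, 29)]  |A|=182.9632
7. ⊥bis P2·P6 via (47.235,14.825): [(18.1126, 17.1006) (35.562, 22.6943) (36.5051, 29) (14.5568, 29)]  |A|=182.9632
8. canonical 4-gon: [(18.1126, 17.1006) (35.562, 22.6943) (36.5051, 29) (14.5568, 29)]
9. shoelace: 182.9632

Area of P2's cell: 182.9632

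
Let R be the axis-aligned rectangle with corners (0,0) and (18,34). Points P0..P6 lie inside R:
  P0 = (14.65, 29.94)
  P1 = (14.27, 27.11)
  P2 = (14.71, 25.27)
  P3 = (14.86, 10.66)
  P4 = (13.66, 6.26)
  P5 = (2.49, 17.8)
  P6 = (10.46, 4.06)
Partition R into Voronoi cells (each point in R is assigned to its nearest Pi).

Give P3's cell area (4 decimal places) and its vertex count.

Area of P3's cell: 85.9325 (5 vertices)

1. box [0,18]×[0,34]: [(0, 0) (18, 0) (18, 34) (0, 34)]
2. ⊥bis P3·P0 via (14.755,20.3): [(0, 20.1393) (0, 0) (18, 0) (18, 20.3353)]  |A|=364.2717
3. ⊥bis P3·P1 via (14.565,18.885): [(0, 18.3626) (0, 0) (18, 0) (18, 19.0082)]  |A|=336.3373
4. ⊥bis P3·P2 via (14.785,17.965): [(0, 17.8132) (0, 0) (18, 0) (18, 17.998)]  |A|=322.3009
5. ⊥bis P3·P4 via (14.26,8.46): [(0, 17.8132) (0, 12.3491) (18, 7.44) (18, 17.998)]  |A|=144.1991
6. ⊥bis P3·P5 via (8.675,14.23): [(10.8073, 17.9242) (6.5571, 10.5608) (18, 7.44) (18, 17.998)]  |A|=86.7314
7. ⊥bis P3·P6 via (12.66,7.36): [(10.8073, 17.9242) (6.9188, 11.1874) (8.76, 9.96) (18, 7.44) (18, 17.998)]  |A|=85.9325
8. canonical 5-gon: [(10.8073, 17.9242) (6.9188, 11.1874) (8.76, 9.96) (18, 7.44) (18, 17.998)]
9. shoelace: 85.9325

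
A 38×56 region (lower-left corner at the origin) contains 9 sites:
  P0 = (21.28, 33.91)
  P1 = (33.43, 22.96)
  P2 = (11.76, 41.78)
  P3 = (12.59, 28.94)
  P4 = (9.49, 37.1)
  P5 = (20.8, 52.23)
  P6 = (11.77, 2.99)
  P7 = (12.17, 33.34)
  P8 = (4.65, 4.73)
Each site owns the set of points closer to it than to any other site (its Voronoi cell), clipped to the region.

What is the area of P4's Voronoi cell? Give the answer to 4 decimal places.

Area of P4's cell: 119.3204

1. box [0,38]×[0,56]: [(0, 0) (38, 0) (38, 56) (0, 56)]
2. ⊥bis P4·P0 via (15.385,35.505): [(0, 0) (5.7785, 0) (20.9303, 56) (0, 56)]  |A|=747.8456
3. ⊥bis P4·P1 via (21.46,30.03): [(0, 0) (3.723, 0) (7.516, 6.4219) (20.9303, 56) (0, 56)]  |A|=741.2455
4. ⊥bis P4·P2 via (10.625,39.44): [(0, 44.5936) (0, 0) (3.723, 0) (7.516, 6.4219) (15.774, 36.9425)]  |A|=451.8441
5. ⊥bis P4·P3 via (11.04,33.02): [(0, 44.5936) (0, 28.8259) (15.1334, 34.5751) (15.774, 36.9425)]  |A|=140.4319
6. ⊥bis P4·P5 via (15.145,44.665): [(0, 44.5936) (0, 28.8259) (15.1334, 34.5751) (15.774, 36.9425)]  |A|=140.4319
7. ⊥bis P4·P6 via (10.63,20.045): [(0, 44.5936) (0, 28.8259) (15.1334, 34.5751) (15.774, 36.9425)]  |A|=140.4319
8. ⊥bis P4·P7 via (10.83,35.22): [(14.2701, 37.672) (0, 44.5936) (0, 28.8259) (3.981, 30.3383)]  |A|=119.3204
9. ⊥bis P4·P8 via (7.07,20.915): [(14.2701, 37.672) (0, 44.5936) (0, 28.8259) (3.981, 30.3383)]  |A|=119.3204
10. canonical 4-gon: [(14.2701, 37.672) (0, 44.5936) (0, 28.8259) (3.981, 30.3383)]
11. shoelace: 119.3204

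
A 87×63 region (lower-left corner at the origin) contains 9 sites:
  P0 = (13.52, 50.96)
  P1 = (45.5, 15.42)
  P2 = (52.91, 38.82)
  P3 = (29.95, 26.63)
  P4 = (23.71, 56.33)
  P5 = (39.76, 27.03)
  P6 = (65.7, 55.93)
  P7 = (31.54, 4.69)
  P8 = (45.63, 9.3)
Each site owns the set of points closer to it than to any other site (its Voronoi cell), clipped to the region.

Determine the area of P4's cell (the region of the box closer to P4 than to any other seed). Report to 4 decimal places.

Area of P4's cell: 453.9046

1. box [0,87]×[0,63]: [(0, 0) (87, 0) (87, 63) (0, 63)]
2. ⊥bis P4·P0 via (18.615,53.645): [(46.8852, 0) (87, 0) (87, 63) (13.685, 63)]  |A|=3573.0367
3. ⊥bis P4·P1 via (34.605,35.875): [(29.4317, 33.1195) (85.5313, 63) (13.685, 63)]  |A|=1073.4004
4. ⊥bis P4·P2 via (38.31,47.575): [(29.4317, 33.1195) (29.7402, 33.2839) (47.5597, 63) (13.685, 63)]  |A|=509.216
5. ⊥bis P4·P3 via (26.83,41.48): [(25.2056, 41.1387) (35.7831, 43.361) (47.5597, 63) (13.685, 63)]  |A|=461.0509
6. ⊥bis P4·P5 via (31.735,41.68): [(25.2056, 41.1387) (34.1946, 43.0273) (36.2621, 44.1599) (47.5597, 63) (13.685, 63)]  |A|=460.4964
7. ⊥bis P4·P6 via (44.705,56.13): [(25.2056, 41.1387) (34.1946, 43.0273) (36.2621, 44.1599) (44.7254, 58.2735) (44.7704, 63) (13.685, 63)]  |A|=453.9046
8. ⊥bis P4·P7 via (27.625,30.51): [(25.2056, 41.1387) (34.1946, 43.0273) (36.2621, 44.1599) (44.7254, 58.2735) (44.7704, 63) (13.685, 63)]  |A|=453.9046
9. ⊥bis P4·P8 via (34.67,32.815): [(25.2056, 41.1387) (34.1946, 43.0273) (36.2621, 44.1599) (44.7254, 58.2735) (44.7704, 63) (13.685, 63)]  |A|=453.9046
10. canonical 6-gon: [(25.2056, 41.1387) (34.1946, 43.0273) (36.2621, 44.1599) (44.7254, 58.2735) (44.7704, 63) (13.685, 63)]
11. shoelace: 453.9046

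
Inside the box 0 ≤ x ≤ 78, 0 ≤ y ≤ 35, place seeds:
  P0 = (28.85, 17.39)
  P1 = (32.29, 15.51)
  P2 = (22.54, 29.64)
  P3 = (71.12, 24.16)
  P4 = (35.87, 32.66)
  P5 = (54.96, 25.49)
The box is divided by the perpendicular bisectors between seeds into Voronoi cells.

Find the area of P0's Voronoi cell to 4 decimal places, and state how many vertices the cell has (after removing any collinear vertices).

Area of P0's cell: 500.2588 (5 vertices)

1. box [0,78]×[0,35]: [(0, 0) (78, 0) (78, 35) (0, 35)]
2. ⊥bis P0·P1 via (30.57,16.45): [(0, 0) (21.5799, 0) (40.7078, 35) (0, 35)]  |A|=1090.0343
3. ⊥bis P0·P2 via (25.695,23.515): [(0, 10.2795) (0, 0) (21.5799, 0) (37.854, 29.7781)]  |A|=515.8631
4. ⊥bis P0·P3 via (49.985,20.775): [(0, 10.2795) (0, 0) (21.5799, 0) (37.854, 29.7781)]  |A|=515.8631
5. ⊥bis P0·P4 via (32.36,25.025): [(30.3872, 25.932) (0, 10.2795) (0, 0) (21.5799, 0) (34.6748, 23.9608)]  |A|=500.2588
6. ⊥bis P0·P5 via (41.905,21.44): [(30.3872, 25.932) (0, 10.2795) (0, 0) (21.5799, 0) (34.6748, 23.9608)]  |A|=500.2588
7. canonical 5-gon: [(30.3872, 25.932) (0, 10.2795) (0, 0) (21.5799, 0) (34.6748, 23.9608)]
8. shoelace: 500.2588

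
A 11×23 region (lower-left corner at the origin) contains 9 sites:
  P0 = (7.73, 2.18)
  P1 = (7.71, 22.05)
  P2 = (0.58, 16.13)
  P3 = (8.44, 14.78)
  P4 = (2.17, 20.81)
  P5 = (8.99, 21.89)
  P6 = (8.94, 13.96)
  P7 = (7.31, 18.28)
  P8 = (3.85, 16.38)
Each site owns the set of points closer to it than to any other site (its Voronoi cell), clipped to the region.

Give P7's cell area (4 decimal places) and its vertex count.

1. box [0,11]×[0,23]: [(0, 0) (11, 0) (11, 23) (0, 23)]
2. ⊥bis P7·P0 via (7.52,10.23): [(0, 10.0338) (11, 10.3208) (11, 23) (0, 23)]  |A|=141.0497
3. ⊥bis P7·P1 via (7.51,20.165): [(0, 20.9618) (0, 10.0338) (11, 10.3208) (11, 19.7947)]  |A|=112.2105
4. ⊥bis P7·P2 via (3.945,17.205): [(2.8411, 20.6604) (6.1844, 10.1952) (11, 10.3208) (11, 19.7947)]  |A|=64.0564
5. ⊥bis P7·P3 via (7.875,16.53): [(2.8411, 20.6604) (4.5079, 15.4429) (11, 17.5389) (11, 19.7947)]  |A|=27.8852
6. ⊥bis P7·P4 via (4.74,19.545): [(5.1675, 20.4135) (3.8046, 17.6446) (4.5079, 15.4429) (11, 17.5389) (11, 19.7947)]  |A|=24.4961
7. ⊥bis P7·P5 via (8.15,20.085): [(8.1163, 20.1007) (5.1675, 20.4135) (3.8046, 17.6446) (4.5079, 15.4429) (11, 17.5389) (11, 18.7587)]  |A|=23.0024
8. ⊥bis P7·P6 via (8.125,16.12): [(8.1163, 20.1007) (5.1675, 20.4135) (3.8046, 17.6446) (4.5079, 15.4429) (11, 17.5389) (11, 18.7587)]  |A|=23.0024
9. ⊥bis P7·P8 via (5.58,17.33): [(8.1163, 20.1007) (5.1675, 20.4135) (4.5621, 19.1836) (6.2988, 16.0211) (11, 17.5389) (11, 18.7587)]  |A|=18.2934
10. canonical 6-gon: [(8.1163, 20.1007) (5.1675, 20.4135) (4.5621, 19.1836) (6.2988, 16.0211) (11, 17.5389) (11, 18.7587)]
11. shoelace: 18.2934

Area of P7's cell: 18.2934 (6 vertices)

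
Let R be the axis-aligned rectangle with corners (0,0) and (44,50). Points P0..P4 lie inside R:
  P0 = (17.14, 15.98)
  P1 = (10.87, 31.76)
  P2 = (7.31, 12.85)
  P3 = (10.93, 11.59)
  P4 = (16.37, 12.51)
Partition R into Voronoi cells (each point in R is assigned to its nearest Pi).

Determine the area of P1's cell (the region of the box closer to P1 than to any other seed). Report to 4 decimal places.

Area of P1's cell: 982.0962

1. box [0,44]×[0,50]: [(0, 0) (44, 0) (44, 50) (0, 50)]
2. ⊥bis P1·P0 via (14.005,23.87): [(0, 18.3053) (44, 35.7882) (44, 50) (0, 50)]  |A|=1009.9443
3. ⊥bis P1·P2 via (9.09,22.305): [(0, 24.0163) (9.7524, 22.1803) (44, 35.7882) (44, 50) (0, 50)]  |A|=982.0962
4. ⊥bis P1·P3 via (10.9,21.675): [(0, 24.0163) (9.7524, 22.1803) (44, 35.7882) (44, 50) (0, 50)]  |A|=982.0962
5. ⊥bis P1·P4 via (13.62,22.135): [(0, 24.0163) (9.7524, 22.1803) (44, 35.7882) (44, 50) (0, 50)]  |A|=982.0962
6. canonical 5-gon: [(0, 24.0163) (9.7524, 22.1803) (44, 35.7882) (44, 50) (0, 50)]
7. shoelace: 982.0962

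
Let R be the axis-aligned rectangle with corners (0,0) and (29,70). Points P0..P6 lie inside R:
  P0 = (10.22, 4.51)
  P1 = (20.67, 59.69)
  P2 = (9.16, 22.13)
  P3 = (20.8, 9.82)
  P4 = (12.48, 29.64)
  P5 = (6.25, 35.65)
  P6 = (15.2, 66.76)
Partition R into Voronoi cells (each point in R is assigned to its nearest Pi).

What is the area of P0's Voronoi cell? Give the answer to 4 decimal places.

Area of P0's cell: 207.3626

1. box [0,29]×[0,70]: [(0, 0) (29, 0) (29, 70) (0, 70)]
2. ⊥bis P0·P1 via (15.445,32.1): [(0, 35.025) (0, 0) (29, 0) (29, 29.533)]  |A|=936.09
3. ⊥bis P0·P2 via (9.69,13.32): [(0, 12.7371) (0, 0) (29, 0) (29, 14.4817)]  |A|=394.6716
4. ⊥bis P0·P3 via (15.51,7.165): [(12.3408, 13.4795) (0, 12.7371) (0, 0) (19.106, 0)]  |A|=207.3626
5. ⊥bis P0·P4 via (11.35,17.075): [(12.3408, 13.4795) (0, 12.7371) (0, 0) (19.106, 0)]  |A|=207.3626
6. ⊥bis P0·P5 via (8.235,20.08): [(12.3408, 13.4795) (0, 12.7371) (0, 0) (19.106, 0)]  |A|=207.3626
7. ⊥bis P0·P6 via (12.71,35.635): [(12.3408, 13.4795) (0, 12.7371) (0, 0) (19.106, 0)]  |A|=207.3626
8. canonical 4-gon: [(12.3408, 13.4795) (0, 12.7371) (0, 0) (19.106, 0)]
9. shoelace: 207.3626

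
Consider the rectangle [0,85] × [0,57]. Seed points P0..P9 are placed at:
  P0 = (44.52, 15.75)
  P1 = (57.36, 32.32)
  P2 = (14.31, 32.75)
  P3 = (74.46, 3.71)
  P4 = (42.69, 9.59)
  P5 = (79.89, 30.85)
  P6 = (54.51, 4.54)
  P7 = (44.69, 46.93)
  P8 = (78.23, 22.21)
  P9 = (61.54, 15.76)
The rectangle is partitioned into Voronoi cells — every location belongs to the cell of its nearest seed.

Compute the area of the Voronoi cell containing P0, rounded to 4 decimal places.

Area of P0's cell: 367.1338

1. box [0,85]×[0,57]: [(0, 0) (85, 0) (85, 57) (0, 57)]
2. ⊥bis P0·P1 via (50.94,24.035): [(0, 0) (81.9571, 0) (8.3987, 57) (0, 57)]  |A|=2575.1417
3. ⊥bis P0·P2 via (29.415,24.25): [(15.7689, 0) (81.9571, 0) (35.8668, 35.7152)]  |A|=1181.9626
4. ⊥bis P0·P3 via (59.49,9.73): [(15.7689, 0) (55.5772, 0) (61.8446, 15.5851) (35.8668, 35.7152)]  |A|=976.3954
5. ⊥bis P0·P4 via (43.605,12.67): [(25.8644, 17.9403) (58.8509, 8.1408) (61.8446, 15.5851) (35.8668, 35.7152)]  |A|=468.9993
6. ⊥bis P0·P5 via (62.205,23.3): [(25.8644, 17.9403) (58.8509, 8.1408) (61.8446, 15.5851) (35.8668, 35.7152)]  |A|=468.9993
7. ⊥bis P0·P6 via (49.515,10.145): [(25.8644, 17.9403) (50.1624, 10.7219) (58.5148, 18.1653) (35.8668, 35.7152)]  |A|=409.6277
8. ⊥bis P0·P7 via (44.605,31.34): [(33.439, 31.4009) (25.8644, 17.9403) (50.1624, 10.7219) (58.5148, 18.1653) (41.491, 31.357)]  |A|=392.2051
9. ⊥bis P0·P8 via (61.375,18.98): [(33.439, 31.4009) (25.8644, 17.9403) (50.1624, 10.7219) (58.5148, 18.1653) (41.491, 31.357)]  |A|=392.2051
10. ⊥bis P0·P9 via (53.03,15.755): [(33.439, 31.4009) (25.8644, 17.9403) (50.1624, 10.7219) (53.0315, 13.2788) (53.0261, 22.4185) (41.491, 31.357)]  |A|=367.1338
11. canonical 6-gon: [(33.439, 31.4009) (25.8644, 17.9403) (50.1624, 10.7219) (53.0315, 13.2788) (53.0261, 22.4185) (41.491, 31.357)]
12. shoelace: 367.1338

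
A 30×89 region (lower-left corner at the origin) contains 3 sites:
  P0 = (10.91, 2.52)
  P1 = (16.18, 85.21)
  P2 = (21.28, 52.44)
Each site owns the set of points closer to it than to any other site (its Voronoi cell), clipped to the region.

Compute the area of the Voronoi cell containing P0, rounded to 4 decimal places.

1. box [0,30]×[0,89]: [(0, 0) (30, 0) (30, 89) (0, 89)]
2. ⊥bis P0·P1 via (13.545,43.865): [(0, 44.7283) (0, 0) (30, 0) (30, 42.8163)]  |A|=1313.1681
3. ⊥bis P0·P2 via (16.095,27.48): [(0, 30.8235) (0, 0) (30, 0) (30, 24.5915)]  |A|=831.224
4. canonical 4-gon: [(0, 30.8235) (0, 0) (30, 0) (30, 24.5915)]
5. shoelace: 831.224

Area of P0's cell: 831.2240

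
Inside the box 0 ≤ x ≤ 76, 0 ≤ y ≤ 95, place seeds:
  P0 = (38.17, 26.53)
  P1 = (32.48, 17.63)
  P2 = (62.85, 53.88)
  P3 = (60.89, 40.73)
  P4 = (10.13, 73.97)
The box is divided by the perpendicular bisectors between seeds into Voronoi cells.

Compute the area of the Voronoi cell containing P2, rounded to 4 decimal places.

1. box [0,76]×[0,95]: [(0, 0) (76, 0) (76, 95) (0, 95)]
2. ⊥bis P2·P0 via (50.51,40.205): [(0, 85.784) (76, 17.2034) (76, 95) (0, 95)]  |A|=3306.4764
3. ⊥bis P2·P1 via (47.665,35.755): [(0, 85.784) (76, 17.2034) (76, 95) (0, 95)]  |A|=3306.4764
4. ⊥bis P2·P3 via (61.87,47.305): [(0, 85.784) (38.8375, 50.738) (76, 45.1989) (76, 95) (0, 95)]  |A|=2786.285
5. ⊥bis P2·P4 via (36.49,63.925): [(33.3513, 55.6886) (38.8375, 50.738) (76, 45.1989) (76, 95) (48.3317, 95)]  |A|=1682.6077
6. canonical 5-gon: [(33.3513, 55.6886) (38.8375, 50.738) (76, 45.1989) (76, 95) (48.3317, 95)]
7. shoelace: 1682.6077

Area of P2's cell: 1682.6077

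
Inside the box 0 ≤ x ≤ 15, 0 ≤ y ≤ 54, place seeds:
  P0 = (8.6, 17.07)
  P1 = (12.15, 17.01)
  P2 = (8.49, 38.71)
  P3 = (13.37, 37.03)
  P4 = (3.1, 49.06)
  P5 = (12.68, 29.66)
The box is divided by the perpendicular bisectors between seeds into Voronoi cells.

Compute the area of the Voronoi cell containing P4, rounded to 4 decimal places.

1. box [0,15]×[0,54]: [(0, 0) (15, 0) (15, 54) (0, 54)]
2. ⊥bis P4·P0 via (5.85,33.065): [(0, 32.0592) (15, 34.6381) (15, 54) (0, 54)]  |A|=309.7698
3. ⊥bis P4·P1 via (7.625,33.035): [(0, 32.0592) (10.6598, 33.8919) (15, 35.1175) (15, 54) (0, 54)]  |A|=308.7296
4. ⊥bis P4·P2 via (5.795,43.885): [(0, 40.8671) (15, 48.6787) (15, 54) (0, 54)]  |A|=138.4062
5. ⊥bis P4·P3 via (8.235,43.045): [(0, 40.8671) (14.5748, 48.4573) (15, 48.8203) (15, 54) (0, 54)]  |A|=138.3761
6. ⊥bis P4·P5 via (7.89,39.36): [(0, 40.8671) (14.5748, 48.4573) (15, 48.8203) (15, 54) (0, 54)]  |A|=138.3761
7. canonical 5-gon: [(0, 40.8671) (14.5748, 48.4573) (15, 48.8203) (15, 54) (0, 54)]
8. shoelace: 138.3761

Area of P4's cell: 138.3761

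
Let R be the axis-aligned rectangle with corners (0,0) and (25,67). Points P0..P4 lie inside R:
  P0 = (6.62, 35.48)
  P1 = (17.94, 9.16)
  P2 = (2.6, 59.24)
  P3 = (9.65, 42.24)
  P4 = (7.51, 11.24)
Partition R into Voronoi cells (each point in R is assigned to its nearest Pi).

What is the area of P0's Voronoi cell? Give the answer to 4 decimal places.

Area of P0's cell: 315.5117

1. box [0,25]×[0,67]: [(0, 0) (25, 0) (25, 67) (0, 67)]
2. ⊥bis P0·P1 via (12.28,22.32): [(0, 17.0385) (25, 27.7908) (25, 67) (0, 67)]  |A|=1114.6345
3. ⊥bis P0·P2 via (4.61,47.36): [(0, 46.58) (0, 17.0385) (25, 27.7908) (25, 50.8098)]  |A|=657.0076
4. ⊥bis P0·P3 via (8.135,38.86): [(0, 42.5063) (0, 17.0385) (25, 27.7908) (25, 31.3007)]  |A|=362.222
5. ⊥bis P0·P4 via (7.065,23.36): [(0, 42.5063) (0, 23.1006) (15.4105, 23.6664) (25, 27.7908) (25, 31.3007)]  |A|=315.5117
6. canonical 5-gon: [(0, 42.5063) (0, 23.1006) (15.4105, 23.6664) (25, 27.7908) (25, 31.3007)]
7. shoelace: 315.5117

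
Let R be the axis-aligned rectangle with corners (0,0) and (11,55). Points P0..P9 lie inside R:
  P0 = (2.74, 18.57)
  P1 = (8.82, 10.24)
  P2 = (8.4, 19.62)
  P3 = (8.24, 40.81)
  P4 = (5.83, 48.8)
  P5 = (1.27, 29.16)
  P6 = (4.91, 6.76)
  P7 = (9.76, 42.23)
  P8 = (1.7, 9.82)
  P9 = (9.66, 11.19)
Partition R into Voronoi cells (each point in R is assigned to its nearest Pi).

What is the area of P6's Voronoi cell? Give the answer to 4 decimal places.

Area of P6's cell: 80.5122

1. box [0,11]×[0,55]: [(0, 0) (11, 0) (11, 55) (0, 55)]
2. ⊥bis P6·P0 via (3.825,12.665): [(0, 11.9622) (0, 0) (11, 0) (11, 13.9834)]  |A|=142.7005
3. ⊥bis P6·P1 via (6.865,8.5): [(3.2518, 12.5597) (0, 11.9622) (0, 0) (11, 0) (11, 3.8541)]  |A|=103.4585
4. ⊥bis P6·P2 via (6.655,13.19): [(3.2518, 12.5597) (0, 11.9622) (0, 0) (11, 0) (11, 3.8541)]  |A|=103.4585
5. ⊥bis P6·P3 via (6.575,23.785): [(3.2518, 12.5597) (0, 11.9622) (0, 0) (11, 0) (11, 3.8541)]  |A|=103.4585
6. ⊥bis P6·P4 via (5.37,27.78): [(3.2518, 12.5597) (0, 11.9622) (0, 0) (11, 0) (11, 3.8541)]  |A|=103.4585
7. ⊥bis P6·P5 via (3.09,17.96): [(3.2518, 12.5597) (0, 11.9622) (0, 0) (11, 0) (11, 3.8541)]  |A|=103.4585
8. ⊥bis P6·P7 via (7.335,24.495): [(3.2518, 12.5597) (0, 11.9622) (0, 0) (11, 0) (11, 3.8541)]  |A|=103.4585
9. ⊥bis P6·P8 via (3.305,8.29): [(5.2427, 10.3227) (0, 4.823) (0, 0) (11, 0) (11, 3.8541)]  |A|=80.5122
10. ⊥bis P6·P9 via (7.285,8.975): [(5.2427, 10.3227) (0, 4.823) (0, 0) (11, 0) (11, 3.8541)]  |A|=80.5122
11. canonical 5-gon: [(5.2427, 10.3227) (0, 4.823) (0, 0) (11, 0) (11, 3.8541)]
12. shoelace: 80.5122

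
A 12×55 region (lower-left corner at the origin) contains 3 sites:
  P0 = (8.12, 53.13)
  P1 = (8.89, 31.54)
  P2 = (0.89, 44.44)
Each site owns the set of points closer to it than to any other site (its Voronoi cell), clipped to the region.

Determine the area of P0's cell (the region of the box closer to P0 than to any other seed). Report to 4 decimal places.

Area of P0's cell: 89.5059

1. box [0,12]×[0,55]: [(0, 0) (12, 0) (12, 55) (0, 55)]
2. ⊥bis P0·P1 via (8.505,42.335): [(0, 42.0317) (12, 42.4596) (12, 55) (0, 55)]  |A|=153.0521
3. ⊥bis P0·P2 via (4.505,48.785): [(0, 52.5331) (12, 42.5492) (12, 55) (0, 55)]  |A|=89.5059
4. canonical 4-gon: [(0, 52.5331) (12, 42.5492) (12, 55) (0, 55)]
5. shoelace: 89.5059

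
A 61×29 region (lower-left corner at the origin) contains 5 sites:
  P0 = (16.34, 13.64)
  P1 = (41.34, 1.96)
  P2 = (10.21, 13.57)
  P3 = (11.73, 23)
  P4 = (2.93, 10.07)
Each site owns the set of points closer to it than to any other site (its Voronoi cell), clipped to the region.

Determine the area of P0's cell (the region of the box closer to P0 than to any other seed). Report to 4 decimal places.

Area of P0's cell: 417.1587

1. box [0,61]×[0,29]: [(0, 0) (61, 0) (61, 29) (0, 29)]
2. ⊥bis P0·P1 via (28.84,7.8): [(0, 0) (25.1958, 0) (38.7446, 29) (0, 29)]  |A|=927.137
3. ⊥bis P0·P2 via (13.275,13.605): [(13.4304, 0) (25.1958, 0) (38.7446, 29) (13.0992, 29)]  |A|=542.4583
4. ⊥bis P0·P3 via (14.035,18.32): [(13.2257, 17.9214) (13.4304, 0) (25.1958, 0) (38.7446, 29) (35.7193, 29)]  |A|=417.1587
5. ⊥bis P0·P4 via (9.635,11.855): [(13.2257, 17.9214) (13.4304, 0) (25.1958, 0) (38.7446, 29) (35.7193, 29)]  |A|=417.1587
6. canonical 5-gon: [(13.2257, 17.9214) (13.4304, 0) (25.1958, 0) (38.7446, 29) (35.7193, 29)]
7. shoelace: 417.1587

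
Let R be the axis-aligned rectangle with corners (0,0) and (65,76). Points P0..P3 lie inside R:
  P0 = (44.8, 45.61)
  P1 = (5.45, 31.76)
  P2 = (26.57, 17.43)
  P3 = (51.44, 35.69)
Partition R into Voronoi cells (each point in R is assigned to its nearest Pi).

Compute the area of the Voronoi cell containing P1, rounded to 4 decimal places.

1. box [0,65]×[0,76]: [(0, 0) (65, 0) (65, 76) (0, 76)]
2. ⊥bis P1·P0 via (25.125,38.685): [(0, 0) (38.7409, 0) (11.9913, 76) (0, 76)]  |A|=1927.8235
3. ⊥bis P1·P2 via (16.01,24.595): [(0, 0.999) (25.277, 38.253) (11.9913, 76) (0, 76)]  |A|=1174.2187
4. ⊥bis P1·P3 via (28.445,33.725): [(0, 0.999) (25.277, 38.253) (11.9913, 76) (0, 76)]  |A|=1174.2187
5. canonical 4-gon: [(0, 0.999) (25.277, 38.253) (11.9913, 76) (0, 76)]
6. shoelace: 1174.2187

Area of P1's cell: 1174.2187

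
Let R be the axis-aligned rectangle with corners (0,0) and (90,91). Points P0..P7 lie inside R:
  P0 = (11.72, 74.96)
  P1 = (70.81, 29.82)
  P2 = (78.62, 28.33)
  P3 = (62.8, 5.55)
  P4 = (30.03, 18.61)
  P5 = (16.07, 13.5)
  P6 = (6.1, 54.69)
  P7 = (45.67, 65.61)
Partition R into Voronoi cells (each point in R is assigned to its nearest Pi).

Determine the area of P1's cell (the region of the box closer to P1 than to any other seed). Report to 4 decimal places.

Area of P1's cell: 889.5723

1. box [0,90]×[0,91]: [(0, 0) (90, 0) (90, 91) (0, 91)]
2. ⊥bis P1·P0 via (41.265,52.39): [(1.2433, 0) (90, 0) (90, 91) (70.7599, 91)]  |A|=4913.8549
3. ⊥bis P1·P2 via (74.715,29.075): [(1.2433, 0) (69.168, 0) (86.5291, 91) (70.7599, 91)]  |A|=3808.0755
4. ⊥bis P1·P3 via (66.805,17.685): [(25.2341, 31.4049) (72.2022, 15.9037) (86.5291, 91) (70.7599, 91)]  |A|=2344.4886
5. ⊥bis P1·P4 via (50.42,24.215): [(42.3019, 53.7473) (50.7593, 22.9807) (72.2022, 15.9037) (86.5291, 91) (70.7599, 91)]  |A|=1987.4502
6. ⊥bis P1·P5 via (43.44,21.66): [(42.3019, 53.7473) (50.7593, 22.9807) (72.2022, 15.9037) (86.5291, 91) (70.7599, 91)]  |A|=1987.4502
7. ⊥bis P1·P6 via (38.455,42.255): [(43.4489, 55.2488) (42.5395, 52.8827) (50.7593, 22.9807) (72.2022, 15.9037) (86.5291, 91) (70.7599, 91)]  |A|=1986.7759
8. ⊥bis P1·P7 via (58.24,47.715): [(46.2712, 39.3077) (50.7593, 22.9807) (72.2022, 15.9037) (81.3709, 63.9629)]  |A|=889.5723
9. canonical 4-gon: [(46.2712, 39.3077) (50.7593, 22.9807) (72.2022, 15.9037) (81.3709, 63.9629)]
10. shoelace: 889.5723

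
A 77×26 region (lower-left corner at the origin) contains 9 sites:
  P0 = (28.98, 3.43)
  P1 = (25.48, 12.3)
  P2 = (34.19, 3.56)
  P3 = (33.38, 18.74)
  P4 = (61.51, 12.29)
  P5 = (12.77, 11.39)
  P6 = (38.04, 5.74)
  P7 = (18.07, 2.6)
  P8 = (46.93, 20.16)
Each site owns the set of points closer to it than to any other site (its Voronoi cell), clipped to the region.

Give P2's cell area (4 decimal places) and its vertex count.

1. box [0,77]×[0,26]: [(0, 0) (77, 0) (77, 26) (0, 26)]
2. ⊥bis P2·P0 via (31.585,3.495): [(31.6722, 0) (77, 0) (77, 26) (31.0235, 26)]  |A|=1186.9564
3. ⊥bis P2·P1 via (29.835,7.93): [(31.4346, 9.5241) (31.6722, 0) (77, 0) (77, 26) (47.9672, 26)]  |A|=1047.3741
4. ⊥bis P2·P3 via (33.785,11.15): [(33.0254, 11.1095) (31.4346, 9.5241) (31.6722, 0) (77, 0) (77, 13.4559)]  |A|=555.4076
5. ⊥bis P2·P4 via (47.85,7.925): [(46.6009, 11.8339) (33.0254, 11.1095) (31.4346, 9.5241) (31.6722, 0) (50.3824, 0)]  |A|=193.3893
6. ⊥bis P2·P5 via (23.48,7.475): [(46.6009, 11.8339) (33.0254, 11.1095) (31.4346, 9.5241) (31.6722, 0) (50.3824, 0)]  |A|=193.3893
7. ⊥bis P2·P6 via (36.115,4.65): [(32.6623, 10.7476) (31.4346, 9.5241) (31.6722, 0) (38.748, 0)]  |A|=44.0159
8. ⊥bis P2·P7 via (26.13,3.08): [(32.6623, 10.7476) (31.4346, 9.5241) (31.6722, 0) (38.748, 0)]  |A|=44.0159
9. ⊥bis P2·P8 via (40.56,11.86): [(32.6623, 10.7476) (31.4346, 9.5241) (31.6722, 0) (38.748, 0)]  |A|=44.0159
10. canonical 4-gon: [(32.6623, 10.7476) (31.4346, 9.5241) (31.6722, 0) (38.748, 0)]
11. shoelace: 44.0159

Area of P2's cell: 44.0159 (4 vertices)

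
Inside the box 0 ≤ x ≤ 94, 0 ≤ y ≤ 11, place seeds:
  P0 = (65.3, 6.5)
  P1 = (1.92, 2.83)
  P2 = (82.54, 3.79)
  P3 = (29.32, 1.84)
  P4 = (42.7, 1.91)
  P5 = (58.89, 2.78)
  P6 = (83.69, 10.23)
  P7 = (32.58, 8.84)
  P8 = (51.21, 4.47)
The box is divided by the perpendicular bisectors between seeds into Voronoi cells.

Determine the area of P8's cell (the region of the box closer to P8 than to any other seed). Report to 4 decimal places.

1. box [0,94]×[0,11]: [(0, 0) (94, 0) (94, 11) (0, 11)]
2. ⊥bis P8·P0 via (58.255,5.485): [(0, 0) (59.0452, 0) (57.4604, 11) (0, 11)]  |A|=640.7812
3. ⊥bis P8·P1 via (26.565,3.65): [(26.6864, 0) (59.0452, 0) (57.4604, 11) (26.3204, 11)]  |A|=349.2433
4. ⊥bis P8·P2 via (66.875,4.13): [(26.6864, 0) (59.0452, 0) (57.4604, 11) (26.3204, 11)]  |A|=349.2433
5. ⊥bis P8·P3 via (40.265,3.155): [(40.6441, 0) (59.0452, 0) (57.4604, 11) (39.3225, 11)]  |A|=200.9654
6. ⊥bis P8·P4 via (46.955,3.19): [(47.9146, 0) (59.0452, 0) (57.4604, 11) (44.6056, 11)]  |A|=131.9201
7. ⊥bis P8·P5 via (55.05,3.625): [(47.9146, 0) (54.2523, 0) (56.6729, 11) (44.6056, 11)]  |A|=101.2275
8. ⊥bis P8·P6 via (67.45,7.35): [(47.9146, 0) (54.2523, 0) (56.6729, 11) (44.6056, 11)]  |A|=101.2275
9. ⊥bis P8·P7 via (41.895,6.655): [(47.9146, 0) (54.2523, 0) (56.6729, 11) (44.6056, 11)]  |A|=101.2275
10. canonical 4-gon: [(47.9146, 0) (54.2523, 0) (56.6729, 11) (44.6056, 11)]
11. shoelace: 101.2275

Area of P8's cell: 101.2275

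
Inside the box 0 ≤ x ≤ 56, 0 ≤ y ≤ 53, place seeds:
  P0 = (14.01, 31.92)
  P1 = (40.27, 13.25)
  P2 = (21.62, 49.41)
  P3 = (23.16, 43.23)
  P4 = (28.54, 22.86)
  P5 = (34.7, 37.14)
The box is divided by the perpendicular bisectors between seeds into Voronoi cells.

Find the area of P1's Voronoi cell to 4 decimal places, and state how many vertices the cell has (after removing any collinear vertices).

Area of P1's cell: 695.5941 (4 vertices)

1. box [0,56]×[0,53]: [(0, 0) (56, 0) (56, 53) (0, 53)]
2. ⊥bis P1·P0 via (27.14,22.585): [(11.0828, 0) (56, 0) (56, 53) (48.7641, 53)]  |A|=1382.0579
3. ⊥bis P1·P2 via (30.945,31.33): [(34.7542, 33.2947) (11.0828, 0) (56, 0) (56, 44.2524)]  |A|=1217.8403
4. ⊥bis P1·P3 via (31.715,28.24): [(30.7819, 27.7075) (11.0828, 0) (56, 0) (56, 42.0998)]  |A|=1153.1091
5. ⊥bis P1·P4 via (34.405,18.055): [(52.4392, 40.0676) (19.6131, 0) (56, 0) (56, 42.0998)]  |A|=803.9217
6. ⊥bis P1·P5 via (37.485,25.195): [(40.9085, 25.9932) (19.6131, 0) (56, 0) (56, 29.5118)]  |A|=695.5941
7. canonical 4-gon: [(40.9085, 25.9932) (19.6131, 0) (56, 0) (56, 29.5118)]
8. shoelace: 695.5941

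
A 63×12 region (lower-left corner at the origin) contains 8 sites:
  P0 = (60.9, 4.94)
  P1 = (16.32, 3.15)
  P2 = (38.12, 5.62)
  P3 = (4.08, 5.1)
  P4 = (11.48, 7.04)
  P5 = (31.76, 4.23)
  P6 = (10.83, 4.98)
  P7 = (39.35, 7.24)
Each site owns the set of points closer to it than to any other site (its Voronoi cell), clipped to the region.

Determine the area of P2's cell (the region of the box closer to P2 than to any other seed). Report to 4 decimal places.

Area of P2's cell: 56.9667

1. box [0,63]×[0,12]: [(0, 0) (63, 0) (63, 12) (0, 12)]
2. ⊥bis P2·P0 via (49.51,5.28): [(0, 0) (49.3524, 0) (49.7106, 12) (0, 12)]  |A|=594.3779
3. ⊥bis P2·P1 via (27.22,4.385): [(27.7168, 0) (49.3524, 0) (49.7106, 12) (26.3572, 12)]  |A|=269.9337
4. ⊥bis P2·P3 via (21.1,5.36): [(27.7168, 0) (49.3524, 0) (49.7106, 12) (26.3572, 12)]  |A|=269.9337
5. ⊥bis P2·P4 via (24.8,6.33): [(27.7168, 0) (49.3524, 0) (49.7106, 12) (26.3572, 12)]  |A|=269.9337
6. ⊥bis P2·P5 via (34.94,4.925): [(36.0164, 0) (49.3524, 0) (49.7106, 12) (33.3937, 12)]  |A|=177.9173
7. ⊥bis P2·P6 via (24.475,5.3): [(36.0164, 0) (49.3524, 0) (49.7106, 12) (33.3937, 12)]  |A|=177.9173
8. ⊥bis P2·P7 via (38.735,6.43): [(33.7906, 10.1841) (36.0164, 0) (47.2038, 0)]  |A|=56.9667
9. canonical 3-gon: [(33.7906, 10.1841) (36.0164, 0) (47.2038, 0)]
10. shoelace: 56.9667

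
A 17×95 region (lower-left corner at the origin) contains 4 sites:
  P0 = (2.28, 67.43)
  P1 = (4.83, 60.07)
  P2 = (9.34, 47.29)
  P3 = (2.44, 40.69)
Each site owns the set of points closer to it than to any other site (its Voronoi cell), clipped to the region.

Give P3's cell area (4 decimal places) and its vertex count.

1. box [0,17]×[0,95]: [(0, 0) (17, 0) (17, 95) (0, 95)]
2. ⊥bis P3·P0 via (2.36,54.06): [(0, 54.0459) (0, 0) (17, 0) (17, 54.1476)]  |A|=919.6446
3. ⊥bis P3·P1 via (3.635,50.38): [(0, 50.8283) (0, 0) (17, 0) (17, 48.7318)]  |A|=846.2606
4. ⊥bis P3·P2 via (5.89,43.99): [(0, 50.1477) (0, 0) (17, 0) (17, 32.375)]  |A|=701.4432
5. canonical 4-gon: [(0, 50.1477) (0, 0) (17, 0) (17, 32.375)]
6. shoelace: 701.4432

Area of P3's cell: 701.4432 (4 vertices)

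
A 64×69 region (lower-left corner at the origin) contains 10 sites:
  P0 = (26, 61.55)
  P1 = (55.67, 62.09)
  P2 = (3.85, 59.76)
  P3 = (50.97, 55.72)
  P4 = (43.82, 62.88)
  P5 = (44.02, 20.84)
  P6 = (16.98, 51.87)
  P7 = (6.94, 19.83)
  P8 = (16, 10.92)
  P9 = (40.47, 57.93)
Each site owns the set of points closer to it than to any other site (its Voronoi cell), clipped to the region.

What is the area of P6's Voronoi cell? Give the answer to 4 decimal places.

Area of P6's cell: 560.9963

1. box [0,64]×[0,69]: [(0, 0) (64, 0) (64, 69) (0, 69)]
2. ⊥bis P6·P0 via (21.49,56.71): [(0, 0) (64, 0) (64, 17.0984) (8.3007, 69) (0, 69)]  |A|=2970.5597
3. ⊥bis P6·P1 via (36.325,56.98): [(0, 0) (51.3763, 0) (41.2633, 38.2848) (8.3007, 69) (0, 69)]  |A|=2534.5316
4. ⊥bis P6·P2 via (10.415,55.815): [(0, 38.4831) (0, 0) (51.3763, 0) (41.2633, 38.2848) (14.7351, 63.0043)]  |A|=2284.8115
5. ⊥bis P6·P3 via (33.975,53.795): [(0, 38.4831) (0, 0) (40.0683, 0) (35.0791, 44.0474) (14.7351, 63.0043)]  |A|=1946.5235
6. ⊥bis P6·P4 via (30.4,57.375): [(0, 38.4831) (0, 0) (40.0683, 0) (35.0791, 44.0474) (14.7351, 63.0043)]  |A|=1946.5235
7. ⊥bis P6·P5 via (30.5,36.355): [(0, 38.4831) (0, 9.7768) (35.4608, 40.6779) (35.0791, 44.0474) (14.7351, 63.0043)]  |A|=958.2298
8. ⊥bis P6·P7 via (11.96,35.85): [(0.5637, 39.4211) (25.1701, 31.7105) (35.4608, 40.6779) (35.0791, 44.0474) (14.7351, 63.0043)]  |A|=583.2455
9. ⊥bis P6·P8 via (16.49,31.395): [(0.5637, 39.4211) (25.1701, 31.7105) (35.4608, 40.6779) (35.0791, 44.0474) (14.7351, 63.0043)]  |A|=583.2455
10. ⊥bis P6·P9 via (28.725,54.9): [(0.5637, 39.4211) (25.1701, 31.7105) (32.9569, 38.496) (30.3999, 48.4076) (14.7351, 63.0043)]  |A|=560.9963
11. canonical 5-gon: [(0.5637, 39.4211) (25.1701, 31.7105) (32.9569, 38.496) (30.3999, 48.4076) (14.7351, 63.0043)]
12. shoelace: 560.9963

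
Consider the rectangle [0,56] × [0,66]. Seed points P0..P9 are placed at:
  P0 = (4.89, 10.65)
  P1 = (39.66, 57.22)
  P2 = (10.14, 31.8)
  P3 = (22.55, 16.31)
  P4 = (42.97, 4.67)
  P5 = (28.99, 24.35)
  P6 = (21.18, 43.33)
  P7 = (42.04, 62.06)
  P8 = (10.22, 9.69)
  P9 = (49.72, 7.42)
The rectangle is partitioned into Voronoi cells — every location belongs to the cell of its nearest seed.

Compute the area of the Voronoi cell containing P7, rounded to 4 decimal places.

Area of P7's cell: 193.9156

1. box [0,56]×[0,66]: [(0, 0) (56, 0) (56, 66) (0, 66)]
2. ⊥bis P7·P0 via (23.465,36.355): [(0, 53.3113) (56, 12.8445) (56, 66) (0, 66)]  |A|=1843.6371
3. ⊥bis P7·P1 via (40.85,59.64): [(56, 52.1902) (56, 66) (27.9162, 66)]  |A|=193.9156
4. ⊥bis P7·P2 via (26.09,46.93): [(56, 52.1902) (56, 66) (27.9162, 66)]  |A|=193.9156
5. ⊥bis P7·P3 via (32.295,39.185): [(56, 52.1902) (56, 66) (27.9162, 66)]  |A|=193.9156
6. ⊥bis P7·P4 via (42.505,33.365): [(56, 52.1902) (56, 66) (27.9162, 66)]  |A|=193.9156
7. ⊥bis P7·P5 via (35.515,43.205): [(56, 52.1902) (56, 66) (27.9162, 66)]  |A|=193.9156
8. ⊥bis P7·P6 via (31.61,52.695): [(56, 52.1902) (56, 66) (27.9162, 66)]  |A|=193.9156
9. ⊥bis P7·P8 via (26.13,35.875): [(56, 52.1902) (56, 66) (27.9162, 66)]  |A|=193.9156
10. ⊥bis P7·P9 via (45.88,34.74): [(56, 52.1902) (56, 66) (27.9162, 66)]  |A|=193.9156
11. canonical 3-gon: [(56, 52.1902) (56, 66) (27.9162, 66)]
12. shoelace: 193.9156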